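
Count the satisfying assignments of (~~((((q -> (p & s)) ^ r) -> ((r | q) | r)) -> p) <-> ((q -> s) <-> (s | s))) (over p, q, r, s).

8

p  q  r  s  |  φ
F  F  F  F  |  F
F  F  F  T  |  T
F  F  T  F  |  T
F  F  T  T  |  F
F  T  F  F  |  F
F  T  F  T  |  F
F  T  T  F  |  F
F  T  T  T  |  F
T  F  F  F  |  F
T  F  F  T  |  T
T  F  T  F  |  F
T  F  T  T  |  T
T  T  F  F  |  T
T  T  F  T  |  T
T  T  T  F  |  T
T  T  T  T  |  T
The formula is true on 8 of the 16 rows.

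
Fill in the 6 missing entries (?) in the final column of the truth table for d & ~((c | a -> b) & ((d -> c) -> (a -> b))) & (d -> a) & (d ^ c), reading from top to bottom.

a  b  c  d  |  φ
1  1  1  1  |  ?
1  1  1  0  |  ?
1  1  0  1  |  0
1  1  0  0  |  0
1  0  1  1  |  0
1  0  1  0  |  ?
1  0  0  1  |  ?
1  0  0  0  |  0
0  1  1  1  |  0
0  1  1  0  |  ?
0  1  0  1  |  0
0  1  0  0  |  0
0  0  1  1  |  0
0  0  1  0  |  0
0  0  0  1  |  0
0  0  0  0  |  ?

0, 0, 0, 1, 0, 0

Row a=1, b=1, c=1, d=1: ~((c | a -> b) & ((d -> c) -> (a -> b))) = 0, (d -> a) = 1, (d ^ c) = 0, so the formula = 0.
Row a=1, b=1, c=1, d=0: ~((c | a -> b) & ((d -> c) -> (a -> b))) = 0, (d -> a) = 1, (d ^ c) = 1, so the formula = 0.
Row a=1, b=0, c=1, d=0: ~((c | a -> b) & ((d -> c) -> (a -> b))) = 1, (d -> a) = 1, (d ^ c) = 1, so the formula = 0.
Row a=1, b=0, c=0, d=1: ~((c | a -> b) & ((d -> c) -> (a -> b))) = 1, (d -> a) = 1, (d ^ c) = 1, so the formula = 1.
Row a=0, b=1, c=1, d=0: ~((c | a -> b) & ((d -> c) -> (a -> b))) = 0, (d -> a) = 1, (d ^ c) = 1, so the formula = 0.
Row a=0, b=0, c=0, d=0: ~((c | a -> b) & ((d -> c) -> (a -> b))) = 0, (d -> a) = 1, (d ^ c) = 0, so the formula = 0.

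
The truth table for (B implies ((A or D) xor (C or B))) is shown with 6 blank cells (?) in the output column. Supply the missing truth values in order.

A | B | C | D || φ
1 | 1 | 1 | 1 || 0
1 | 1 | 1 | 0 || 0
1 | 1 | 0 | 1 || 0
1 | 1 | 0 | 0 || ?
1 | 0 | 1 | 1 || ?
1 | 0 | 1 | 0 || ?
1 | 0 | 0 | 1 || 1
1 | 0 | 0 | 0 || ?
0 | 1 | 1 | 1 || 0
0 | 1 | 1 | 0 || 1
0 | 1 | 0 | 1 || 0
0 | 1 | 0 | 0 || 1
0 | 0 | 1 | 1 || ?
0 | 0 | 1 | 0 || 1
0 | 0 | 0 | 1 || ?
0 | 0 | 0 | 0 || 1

Row A=1, B=1, C=0, D=0: ((A or D) xor (C or B)) = 0, so the formula = 0.
Row A=1, B=0, C=1, D=1: ((A or D) xor (C or B)) = 0, so the formula = 1.
Row A=1, B=0, C=1, D=0: ((A or D) xor (C or B)) = 0, so the formula = 1.
Row A=1, B=0, C=0, D=0: ((A or D) xor (C or B)) = 1, so the formula = 1.
Row A=0, B=0, C=1, D=1: ((A or D) xor (C or B)) = 0, so the formula = 1.
Row A=0, B=0, C=0, D=1: ((A or D) xor (C or B)) = 1, so the formula = 1.

0, 1, 1, 1, 1, 1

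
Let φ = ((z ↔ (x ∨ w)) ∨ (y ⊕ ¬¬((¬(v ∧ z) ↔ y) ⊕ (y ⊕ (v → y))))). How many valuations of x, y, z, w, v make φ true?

22

  x   |   y   |   z   |   w   |   v   ||   φ  
 True |  True |  True |  True |  True ||  True
 True |  True |  True |  True | False ||  True
 True |  True |  True | False |  True ||  True
 True |  True |  True | False | False ||  True
 True |  True | False |  True |  True || False
 True |  True | False |  True | False || False
 True |  True | False | False |  True || False
 True |  True | False | False | False || False
 True | False |  True |  True |  True ||  True
 True | False |  True |  True | False ||  True
 True | False |  True | False |  True ||  True
 True | False |  True | False | False ||  True
 True | False | False |  True |  True || False
 True | False | False |  True | False ||  True
 True | False | False | False |  True || False
 True | False | False | False | False ||  True
False |  True |  True |  True |  True ||  True
False |  True |  True |  True | False ||  True
False |  True |  True | False |  True ||  True
False |  True |  True | False | False || False
False |  True | False |  True |  True || False
False |  True | False |  True | False || False
False |  True | False | False |  True ||  True
False |  True | False | False | False ||  True
False | False |  True |  True |  True ||  True
False | False |  True |  True | False ||  True
False | False |  True | False |  True ||  True
False | False |  True | False | False ||  True
False | False | False |  True |  True || False
False | False | False |  True | False ||  True
False | False | False | False |  True ||  True
False | False | False | False | False ||  True
The formula is true on 22 of the 32 rows.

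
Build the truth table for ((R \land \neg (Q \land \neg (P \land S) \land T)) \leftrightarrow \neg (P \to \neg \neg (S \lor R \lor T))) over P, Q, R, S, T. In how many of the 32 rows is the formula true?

17

P | Q | R | S | T | φ
- | - | - | - | - | -
1 | 1 | 1 | 1 | 1 | 0
1 | 1 | 1 | 1 | 0 | 0
1 | 1 | 1 | 0 | 1 | 1
1 | 1 | 1 | 0 | 0 | 0
1 | 1 | 0 | 1 | 1 | 1
1 | 1 | 0 | 1 | 0 | 1
1 | 1 | 0 | 0 | 1 | 1
1 | 1 | 0 | 0 | 0 | 0
1 | 0 | 1 | 1 | 1 | 0
1 | 0 | 1 | 1 | 0 | 0
1 | 0 | 1 | 0 | 1 | 0
1 | 0 | 1 | 0 | 0 | 0
1 | 0 | 0 | 1 | 1 | 1
1 | 0 | 0 | 1 | 0 | 1
1 | 0 | 0 | 0 | 1 | 1
1 | 0 | 0 | 0 | 0 | 0
0 | 1 | 1 | 1 | 1 | 1
0 | 1 | 1 | 1 | 0 | 0
0 | 1 | 1 | 0 | 1 | 1
0 | 1 | 1 | 0 | 0 | 0
0 | 1 | 0 | 1 | 1 | 1
0 | 1 | 0 | 1 | 0 | 1
0 | 1 | 0 | 0 | 1 | 1
0 | 1 | 0 | 0 | 0 | 1
0 | 0 | 1 | 1 | 1 | 0
0 | 0 | 1 | 1 | 0 | 0
0 | 0 | 1 | 0 | 1 | 0
0 | 0 | 1 | 0 | 0 | 0
0 | 0 | 0 | 1 | 1 | 1
0 | 0 | 0 | 1 | 0 | 1
0 | 0 | 0 | 0 | 1 | 1
0 | 0 | 0 | 0 | 0 | 1
The formula is true on 17 of the 32 rows.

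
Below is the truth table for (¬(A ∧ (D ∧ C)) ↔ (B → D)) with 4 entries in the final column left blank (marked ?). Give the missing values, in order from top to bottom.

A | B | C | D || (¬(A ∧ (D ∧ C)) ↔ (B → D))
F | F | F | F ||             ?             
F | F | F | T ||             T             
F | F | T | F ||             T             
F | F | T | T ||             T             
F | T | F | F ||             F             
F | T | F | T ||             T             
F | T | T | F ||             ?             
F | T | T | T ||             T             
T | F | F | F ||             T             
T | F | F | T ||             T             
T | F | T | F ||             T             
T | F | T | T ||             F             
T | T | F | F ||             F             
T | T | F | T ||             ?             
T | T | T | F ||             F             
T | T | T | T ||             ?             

T, F, T, F

Row A=F, B=F, C=F, D=F: ¬(A ∧ (D ∧ C)) = T, (B → D) = T, so (¬(A ∧ (D ∧ C)) ↔ (B → D)) = T.
Row A=F, B=T, C=T, D=F: ¬(A ∧ (D ∧ C)) = T, (B → D) = F, so (¬(A ∧ (D ∧ C)) ↔ (B → D)) = F.
Row A=T, B=T, C=F, D=T: ¬(A ∧ (D ∧ C)) = T, (B → D) = T, so (¬(A ∧ (D ∧ C)) ↔ (B → D)) = T.
Row A=T, B=T, C=T, D=T: ¬(A ∧ (D ∧ C)) = F, (B → D) = T, so (¬(A ∧ (D ∧ C)) ↔ (B → D)) = F.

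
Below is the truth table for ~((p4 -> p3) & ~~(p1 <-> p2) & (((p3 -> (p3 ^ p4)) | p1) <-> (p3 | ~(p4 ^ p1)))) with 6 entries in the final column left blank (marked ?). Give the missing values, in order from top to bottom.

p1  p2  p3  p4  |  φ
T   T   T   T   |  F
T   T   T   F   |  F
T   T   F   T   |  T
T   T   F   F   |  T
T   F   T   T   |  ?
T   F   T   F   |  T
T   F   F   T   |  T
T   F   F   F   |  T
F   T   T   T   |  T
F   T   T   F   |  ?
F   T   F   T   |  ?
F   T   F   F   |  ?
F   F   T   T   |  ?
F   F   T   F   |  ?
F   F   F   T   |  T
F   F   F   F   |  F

T, T, T, T, T, F

Row p1=T, p2=F, p3=T, p4=T: (p4 -> p3) = T, ~~(p1 <-> p2) = F, (((p3 -> (p3 ^ p4)) | p1) <-> (p3 | ~(p4 ^ p1))) = T, ((p4 -> p3) & ~~(p1 <-> p2) & (((p3 -> (p3 ^ p4)) | p1) <-> (p3 | ~(p4 ^ p1)))) = F, so the formula = T.
Row p1=F, p2=T, p3=T, p4=F: (p4 -> p3) = T, ~~(p1 <-> p2) = F, (((p3 -> (p3 ^ p4)) | p1) <-> (p3 | ~(p4 ^ p1))) = T, ((p4 -> p3) & ~~(p1 <-> p2) & (((p3 -> (p3 ^ p4)) | p1) <-> (p3 | ~(p4 ^ p1)))) = F, so the formula = T.
Row p1=F, p2=T, p3=F, p4=T: (p4 -> p3) = F, ~~(p1 <-> p2) = F, (((p3 -> (p3 ^ p4)) | p1) <-> (p3 | ~(p4 ^ p1))) = F, ((p4 -> p3) & ~~(p1 <-> p2) & (((p3 -> (p3 ^ p4)) | p1) <-> (p3 | ~(p4 ^ p1)))) = F, so the formula = T.
Row p1=F, p2=T, p3=F, p4=F: (p4 -> p3) = T, ~~(p1 <-> p2) = F, (((p3 -> (p3 ^ p4)) | p1) <-> (p3 | ~(p4 ^ p1))) = T, ((p4 -> p3) & ~~(p1 <-> p2) & (((p3 -> (p3 ^ p4)) | p1) <-> (p3 | ~(p4 ^ p1)))) = F, so the formula = T.
Row p1=F, p2=F, p3=T, p4=T: (p4 -> p3) = T, ~~(p1 <-> p2) = T, (((p3 -> (p3 ^ p4)) | p1) <-> (p3 | ~(p4 ^ p1))) = F, ((p4 -> p3) & ~~(p1 <-> p2) & (((p3 -> (p3 ^ p4)) | p1) <-> (p3 | ~(p4 ^ p1)))) = F, so the formula = T.
Row p1=F, p2=F, p3=T, p4=F: (p4 -> p3) = T, ~~(p1 <-> p2) = T, (((p3 -> (p3 ^ p4)) | p1) <-> (p3 | ~(p4 ^ p1))) = T, ((p4 -> p3) & ~~(p1 <-> p2) & (((p3 -> (p3 ^ p4)) | p1) <-> (p3 | ~(p4 ^ p1)))) = T, so the formula = F.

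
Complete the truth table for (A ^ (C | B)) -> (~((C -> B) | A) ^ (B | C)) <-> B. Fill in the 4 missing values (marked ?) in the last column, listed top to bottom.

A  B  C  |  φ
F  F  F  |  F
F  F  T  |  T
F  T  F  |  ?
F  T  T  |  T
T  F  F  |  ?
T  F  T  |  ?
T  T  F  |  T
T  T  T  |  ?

Row A=F, B=T, C=F: ((A ^ (C | B)) -> (~((C -> B) | A) ^ (B | C))) = T, so the formula = T.
Row A=T, B=F, C=F: ((A ^ (C | B)) -> (~((C -> B) | A) ^ (B | C))) = F, so the formula = T.
Row A=T, B=F, C=T: ((A ^ (C | B)) -> (~((C -> B) | A) ^ (B | C))) = T, so the formula = F.
Row A=T, B=T, C=T: ((A ^ (C | B)) -> (~((C -> B) | A) ^ (B | C))) = T, so the formula = T.

T, T, F, T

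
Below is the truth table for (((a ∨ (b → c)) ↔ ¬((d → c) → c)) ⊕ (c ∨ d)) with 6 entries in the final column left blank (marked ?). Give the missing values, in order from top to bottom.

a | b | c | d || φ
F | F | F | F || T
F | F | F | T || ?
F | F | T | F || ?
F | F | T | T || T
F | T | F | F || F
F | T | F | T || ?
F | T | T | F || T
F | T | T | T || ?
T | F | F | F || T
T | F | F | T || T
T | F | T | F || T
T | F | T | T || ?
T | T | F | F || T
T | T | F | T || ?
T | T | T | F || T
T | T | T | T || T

Row a=F, b=F, c=F, d=T: ((a ∨ (b → c)) ↔ ¬((d → c) → c)) = F, (c ∨ d) = T, so the formula = T.
Row a=F, b=F, c=T, d=F: ((a ∨ (b → c)) ↔ ¬((d → c) → c)) = F, (c ∨ d) = T, so the formula = T.
Row a=F, b=T, c=F, d=T: ((a ∨ (b → c)) ↔ ¬((d → c) → c)) = T, (c ∨ d) = T, so the formula = F.
Row a=F, b=T, c=T, d=T: ((a ∨ (b → c)) ↔ ¬((d → c) → c)) = F, (c ∨ d) = T, so the formula = T.
Row a=T, b=F, c=T, d=T: ((a ∨ (b → c)) ↔ ¬((d → c) → c)) = F, (c ∨ d) = T, so the formula = T.
Row a=T, b=T, c=F, d=T: ((a ∨ (b → c)) ↔ ¬((d → c) → c)) = F, (c ∨ d) = T, so the formula = T.

T, T, F, T, T, T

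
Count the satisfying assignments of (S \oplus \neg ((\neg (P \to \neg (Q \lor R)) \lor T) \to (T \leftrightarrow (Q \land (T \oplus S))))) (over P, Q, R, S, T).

P  Q  R  S  T  |  φ
1  1  1  1  1  |  0
1  1  1  1  0  |  0
1  1  1  0  1  |  0
1  1  1  0  0  |  0
1  1  0  1  1  |  0
1  1  0  1  0  |  0
1  1  0  0  1  |  0
1  1  0  0  0  |  0
1  0  1  1  1  |  0
1  0  1  1  0  |  1
1  0  1  0  1  |  1
1  0  1  0  0  |  0
1  0  0  1  1  |  0
1  0  0  1  0  |  1
1  0  0  0  1  |  1
1  0  0  0  0  |  0
0  1  1  1  1  |  0
0  1  1  1  0  |  1
0  1  1  0  1  |  0
0  1  1  0  0  |  0
0  1  0  1  1  |  0
0  1  0  1  0  |  1
0  1  0  0  1  |  0
0  1  0  0  0  |  0
0  0  1  1  1  |  0
0  0  1  1  0  |  1
0  0  1  0  1  |  1
0  0  1  0  0  |  0
0  0  0  1  1  |  0
0  0  0  1  0  |  1
0  0  0  0  1  |  1
0  0  0  0  0  |  0
The formula is true on 10 of the 32 rows.

10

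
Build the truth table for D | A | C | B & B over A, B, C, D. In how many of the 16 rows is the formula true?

15

A  B  C  D     (((D | A) | C) | (B & B))
T  T  T  T                 T            
T  T  T  F                 T            
T  T  F  T                 T            
T  T  F  F                 T            
T  F  T  T                 T            
T  F  T  F                 T            
T  F  F  T                 T            
T  F  F  F                 T            
F  T  T  T                 T            
F  T  T  F                 T            
F  T  F  T                 T            
F  T  F  F                 T            
F  F  T  T                 T            
F  F  T  F                 T            
F  F  F  T                 T            
F  F  F  F                 F            
The formula is true on 15 of the 16 rows.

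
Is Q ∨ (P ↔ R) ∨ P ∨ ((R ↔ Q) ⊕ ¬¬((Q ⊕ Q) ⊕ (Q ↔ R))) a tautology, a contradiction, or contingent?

P | Q | R | φ
- | - | - | -
0 | 0 | 0 | 1
0 | 0 | 1 | 0
0 | 1 | 0 | 1
0 | 1 | 1 | 1
1 | 0 | 0 | 1
1 | 0 | 1 | 1
1 | 1 | 0 | 1
1 | 1 | 1 | 1
7 of 8 rows are 1, so the formula is contingent.

contingent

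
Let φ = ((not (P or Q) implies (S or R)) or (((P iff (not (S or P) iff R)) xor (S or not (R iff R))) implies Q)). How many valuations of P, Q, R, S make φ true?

15

P  Q  R  S  |  (P or Q)  not (P or Q)  (S or R)  (S or P)  not (S or P)  (not (S or P) iff R)  (P iff (not (S or P) iff R))  (R iff R)  not (R iff R)  (S or not (R iff R))  φ
1  1  1  1  |     1           0           1         1           0                 0                         0                    1            0                 1            1
1  1  1  0  |     1           0           1         1           0                 0                         0                    1            0                 0            1
1  1  0  1  |     1           0           1         1           0                 1                         1                    1            0                 1            1
1  1  0  0  |     1           0           0         1           0                 1                         1                    1            0                 0            1
1  0  1  1  |     1           0           1         1           0                 0                         0                    1            0                 1            1
1  0  1  0  |     1           0           1         1           0                 0                         0                    1            0                 0            1
1  0  0  1  |     1           0           1         1           0                 1                         1                    1            0                 1            1
1  0  0  0  |     1           0           0         1           0                 1                         1                    1            0                 0            1
0  1  1  1  |     1           0           1         1           0                 0                         1                    1            0                 1            1
0  1  1  0  |     1           0           1         0           1                 1                         0                    1            0                 0            1
0  1  0  1  |     1           0           1         1           0                 1                         0                    1            0                 1            1
0  1  0  0  |     1           0           0         0           1                 0                         1                    1            0                 0            1
0  0  1  1  |     0           1           1         1           0                 0                         1                    1            0                 1            1
0  0  1  0  |     0           1           1         0           1                 1                         0                    1            0                 0            1
0  0  0  1  |     0           1           1         1           0                 1                         0                    1            0                 1            1
0  0  0  0  |     0           1           0         0           1                 0                         1                    1            0                 0            0
The formula is true on 15 of the 16 rows.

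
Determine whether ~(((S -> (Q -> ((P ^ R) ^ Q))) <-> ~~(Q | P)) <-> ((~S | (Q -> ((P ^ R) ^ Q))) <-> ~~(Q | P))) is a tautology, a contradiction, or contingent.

P  Q  R  S  |  φ
T  T  T  T  |  F
T  T  T  F  |  F
T  T  F  T  |  F
T  T  F  F  |  F
T  F  T  T  |  F
T  F  T  F  |  F
T  F  F  T  |  F
T  F  F  F  |  F
F  T  T  T  |  F
F  T  T  F  |  F
F  T  F  T  |  F
F  T  F  F  |  F
F  F  T  T  |  F
F  F  T  F  |  F
F  F  F  T  |  F
F  F  F  F  |  F
Every row is F, so the formula is a contradiction.

contradiction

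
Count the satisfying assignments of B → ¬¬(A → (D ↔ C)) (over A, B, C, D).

14

  A   |   B   |   C   |   D   || (D ↔ C) | (A → (D ↔ C)) | ¬(A → (D ↔ C)) | ¬¬(A → (D ↔ C)) | (B → ¬¬(A → (D ↔ C)))
 True |  True |  True |  True ||   True  |      True     |     False      |       True      |          True        
 True |  True |  True | False ||  False  |     False     |      True      |      False      |         False        
 True |  True | False |  True ||  False  |     False     |      True      |      False      |         False        
 True |  True | False | False ||   True  |      True     |     False      |       True      |          True        
 True | False |  True |  True ||   True  |      True     |     False      |       True      |          True        
 True | False |  True | False ||  False  |     False     |      True      |      False      |          True        
 True | False | False |  True ||  False  |     False     |      True      |      False      |          True        
 True | False | False | False ||   True  |      True     |     False      |       True      |          True        
False |  True |  True |  True ||   True  |      True     |     False      |       True      |          True        
False |  True |  True | False ||  False  |      True     |     False      |       True      |          True        
False |  True | False |  True ||  False  |      True     |     False      |       True      |          True        
False |  True | False | False ||   True  |      True     |     False      |       True      |          True        
False | False |  True |  True ||   True  |      True     |     False      |       True      |          True        
False | False |  True | False ||  False  |      True     |     False      |       True      |          True        
False | False | False |  True ||  False  |      True     |     False      |       True      |          True        
False | False | False | False ||   True  |      True     |     False      |       True      |          True        
The formula is true on 14 of the 16 rows.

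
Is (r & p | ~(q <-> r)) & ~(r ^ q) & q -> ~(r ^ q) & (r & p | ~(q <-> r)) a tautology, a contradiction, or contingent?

p  q  r     (r & p)  (q <-> r)  ~(q <-> r)  ((r & p) | ~(q <-> r))  (r ^ q)  ~(r ^ q)  φ
T  T  T        T         T          F                 T                F        T      T
T  T  F        F         F          T                 T                T        F      T
T  F  T        T         F          T                 T                T        F      T
T  F  F        F         T          F                 F                F        T      T
F  T  T        F         T          F                 F                F        T      T
F  T  F        F         F          T                 T                T        F      T
F  F  T        F         F          T                 T                T        F      T
F  F  F        F         T          F                 F                F        T      T
Every row is T, so the formula is a tautology.

tautology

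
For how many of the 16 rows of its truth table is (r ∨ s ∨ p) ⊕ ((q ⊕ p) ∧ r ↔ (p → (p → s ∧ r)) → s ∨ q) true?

p | q | r | s || (r ∨ s) | ((r ∨ s) ∨ p) | (q ⊕ p) | ((q ⊕ p) ∧ r) | (s ∧ r) | (p → (s ∧ r)) | (p → (p → (s ∧ r))) | (s ∨ q) | φ
F | F | F | F ||    F    |       F       |    F    |       F       |    F    |       T       |          T          |    F    | T
F | F | F | T ||    T    |       T       |    F    |       F       |    F    |       T       |          T          |    T    | T
F | F | T | F ||    T    |       T       |    F    |       F       |    F    |       T       |          T          |    F    | F
F | F | T | T ||    T    |       T       |    F    |       F       |    T    |       T       |          T          |    T    | T
F | T | F | F ||    F    |       F       |    T    |       F       |    F    |       T       |          T          |    T    | F
F | T | F | T ||    T    |       T       |    T    |       F       |    F    |       T       |          T          |    T    | T
F | T | T | F ||    T    |       T       |    T    |       T       |    F    |       T       |          T          |    T    | F
F | T | T | T ||    T    |       T       |    T    |       T       |    T    |       T       |          T          |    T    | F
T | F | F | F ||    F    |       T       |    T    |       F       |    F    |       F       |          F          |    F    | T
T | F | F | T ||    T    |       T       |    T    |       F       |    F    |       F       |          F          |    T    | T
T | F | T | F ||    T    |       T       |    T    |       T       |    F    |       F       |          F          |    F    | F
T | F | T | T ||    T    |       T       |    T    |       T       |    T    |       T       |          T          |    T    | F
T | T | F | F ||    F    |       T       |    F    |       F       |    F    |       F       |          F          |    T    | T
T | T | F | T ||    T    |       T       |    F    |       F       |    F    |       F       |          F          |    T    | T
T | T | T | F ||    T    |       T       |    F    |       F       |    F    |       F       |          F          |    T    | T
T | T | T | T ||    T    |       T       |    F    |       F       |    T    |       T       |          T          |    T    | T
The formula is true on 10 of the 16 rows.

10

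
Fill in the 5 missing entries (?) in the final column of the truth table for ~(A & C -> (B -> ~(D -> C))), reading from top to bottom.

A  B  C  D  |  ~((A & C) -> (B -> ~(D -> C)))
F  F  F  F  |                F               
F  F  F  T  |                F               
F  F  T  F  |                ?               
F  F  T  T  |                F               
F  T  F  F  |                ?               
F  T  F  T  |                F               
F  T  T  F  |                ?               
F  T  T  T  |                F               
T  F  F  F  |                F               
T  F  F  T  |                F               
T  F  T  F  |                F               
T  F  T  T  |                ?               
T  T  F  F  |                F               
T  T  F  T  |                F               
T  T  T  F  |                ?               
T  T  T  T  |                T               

Row A=F, B=F, C=T, D=F: (A & C) = F, (B -> ~(D -> C)) = T, (A & C -> (B -> ~(D -> C))) = T, so ~((A & C) -> (B -> ~(D -> C))) = F.
Row A=F, B=T, C=F, D=F: (A & C) = F, (B -> ~(D -> C)) = F, (A & C -> (B -> ~(D -> C))) = T, so ~((A & C) -> (B -> ~(D -> C))) = F.
Row A=F, B=T, C=T, D=F: (A & C) = F, (B -> ~(D -> C)) = F, (A & C -> (B -> ~(D -> C))) = T, so ~((A & C) -> (B -> ~(D -> C))) = F.
Row A=T, B=F, C=T, D=T: (A & C) = T, (B -> ~(D -> C)) = T, (A & C -> (B -> ~(D -> C))) = T, so ~((A & C) -> (B -> ~(D -> C))) = F.
Row A=T, B=T, C=T, D=F: (A & C) = T, (B -> ~(D -> C)) = F, (A & C -> (B -> ~(D -> C))) = F, so ~((A & C) -> (B -> ~(D -> C))) = T.

F, F, F, F, T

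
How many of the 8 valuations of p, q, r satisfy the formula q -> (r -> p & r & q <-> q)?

p | q | r || (p & r & q) | (r -> (p & r & q)) | ((r -> (p & r & q)) <-> q) | (q -> ((r -> (p & r & q)) <-> q))
T | T | T ||      T      |         T          |             T              |                 T                
T | T | F ||      F      |         T          |             T              |                 T                
T | F | T ||      F      |         F          |             T              |                 T                
T | F | F ||      F      |         T          |             F              |                 T                
F | T | T ||      F      |         F          |             F              |                 F                
F | T | F ||      F      |         T          |             T              |                 T                
F | F | T ||      F      |         F          |             T              |                 T                
F | F | F ||      F      |         T          |             F              |                 T                
The formula is true on 7 of the 8 rows.

7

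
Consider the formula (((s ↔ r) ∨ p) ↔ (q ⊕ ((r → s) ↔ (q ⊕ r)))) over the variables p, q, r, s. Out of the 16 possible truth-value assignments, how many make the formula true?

  p   |   q   |   r   |   s   || (s ↔ r) | ((s ↔ r) ∨ p) | (r → s) | (q ⊕ r) | ((r → s) ↔ (q ⊕ r)) | (q ⊕ ((r → s) ↔ (q ⊕ r))) |   φ  
False | False | False | False ||   True  |      True     |   True  |  False  |        False        |           False           | False
False | False | False |  True ||  False  |     False     |   True  |  False  |        False        |           False           |  True
False | False |  True | False ||  False  |     False     |  False  |   True  |        False        |           False           |  True
False | False |  True |  True ||   True  |      True     |   True  |   True  |         True        |            True           |  True
False |  True | False | False ||   True  |      True     |   True  |   True  |         True        |           False           | False
False |  True | False |  True ||  False  |     False     |   True  |   True  |         True        |           False           |  True
False |  True |  True | False ||  False  |     False     |  False  |  False  |         True        |           False           |  True
False |  True |  True |  True ||   True  |      True     |   True  |  False  |        False        |            True           |  True
 True | False | False | False ||   True  |      True     |   True  |  False  |        False        |           False           | False
 True | False | False |  True ||  False  |      True     |   True  |  False  |        False        |           False           | False
 True | False |  True | False ||  False  |      True     |  False  |   True  |        False        |           False           | False
 True | False |  True |  True ||   True  |      True     |   True  |   True  |         True        |            True           |  True
 True |  True | False | False ||   True  |      True     |   True  |   True  |         True        |           False           | False
 True |  True | False |  True ||  False  |      True     |   True  |   True  |         True        |           False           | False
 True |  True |  True | False ||  False  |      True     |  False  |  False  |         True        |           False           | False
 True |  True |  True |  True ||   True  |      True     |   True  |  False  |        False        |            True           |  True
The formula is true on 8 of the 16 rows.

8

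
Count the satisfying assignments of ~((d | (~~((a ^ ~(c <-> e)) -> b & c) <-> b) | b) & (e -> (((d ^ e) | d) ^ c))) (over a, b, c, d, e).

11

a  b  c  d  e  |  φ
F  F  F  F  F  |  T
F  F  F  F  T  |  F
F  F  F  T  F  |  F
F  F  F  T  T  |  F
F  F  T  F  F  |  F
F  F  T  F  T  |  T
F  F  T  T  F  |  F
F  F  T  T  T  |  T
F  T  F  F  F  |  F
F  T  F  F  T  |  F
F  T  F  T  F  |  F
F  T  F  T  T  |  F
F  T  T  F  F  |  F
F  T  T  F  T  |  T
F  T  T  T  F  |  F
F  T  T  T  T  |  T
T  F  F  F  F  |  F
T  F  F  F  T  |  T
T  F  F  T  F  |  F
T  F  F  T  T  |  F
T  F  T  F  F  |  T
T  F  T  F  T  |  T
T  F  T  T  F  |  F
T  F  T  T  T  |  T
T  T  F  F  F  |  F
T  T  F  F  T  |  F
T  T  F  T  F  |  F
T  T  F  T  T  |  F
T  T  T  F  F  |  F
T  T  T  F  T  |  T
T  T  T  T  F  |  F
T  T  T  T  T  |  T
The formula is true on 11 of the 32 rows.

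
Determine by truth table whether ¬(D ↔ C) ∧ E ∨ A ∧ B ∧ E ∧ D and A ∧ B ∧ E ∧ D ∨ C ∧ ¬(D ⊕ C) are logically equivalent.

A | B | C | D | E | φ | ψ
- | - | - | - | - | - | -
F | F | F | F | F | F | F
F | F | F | F | T | F | F
F | F | F | T | F | F | F
F | F | F | T | T | T | F
F | F | T | F | F | F | F
F | F | T | F | T | T | F
F | F | T | T | F | F | T
F | F | T | T | T | F | T
F | T | F | F | F | F | F
F | T | F | F | T | F | F
F | T | F | T | F | F | F
F | T | F | T | T | T | F
F | T | T | F | F | F | F
F | T | T | F | T | T | F
F | T | T | T | F | F | T
F | T | T | T | T | F | T
T | F | F | F | F | F | F
T | F | F | F | T | F | F
T | F | F | T | F | F | F
T | F | F | T | T | T | F
T | F | T | F | F | F | F
T | F | T | F | T | T | F
T | F | T | T | F | F | T
T | F | T | T | T | F | T
T | T | F | F | F | F | F
T | T | F | F | T | F | F
T | T | F | T | F | F | F
T | T | F | T | T | T | T
T | T | T | F | F | F | F
T | T | T | F | T | T | F
T | T | T | T | F | F | T
T | T | T | T | T | T | T
The columns differ at A=F, B=F, C=F, D=T, E=T (φ=T, ψ=F), so they are not equivalent.

not equivalent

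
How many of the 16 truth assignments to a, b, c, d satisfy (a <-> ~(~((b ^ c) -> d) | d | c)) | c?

a  b  c  d     (b ^ c)  ((b ^ c) -> d)  ~((b ^ c) -> d)  (~((b ^ c) -> d) | d | c)  ~(~((b ^ c) -> d) | d | c)  φ
F  F  F  F        F           T                F                     F                          T               F
F  F  F  T        F           T                F                     T                          F               T
F  F  T  F        T           F                T                     T                          F               T
F  F  T  T        T           T                F                     T                          F               T
F  T  F  F        T           F                T                     T                          F               T
F  T  F  T        T           T                F                     T                          F               T
F  T  T  F        F           T                F                     T                          F               T
F  T  T  T        F           T                F                     T                          F               T
T  F  F  F        F           T                F                     F                          T               T
T  F  F  T        F           T                F                     T                          F               F
T  F  T  F        T           F                T                     T                          F               T
T  F  T  T        T           T                F                     T                          F               T
T  T  F  F        T           F                T                     T                          F               F
T  T  F  T        T           T                F                     T                          F               F
T  T  T  F        F           T                F                     T                          F               T
T  T  T  T        F           T                F                     T                          F               T
The formula is true on 12 of the 16 rows.

12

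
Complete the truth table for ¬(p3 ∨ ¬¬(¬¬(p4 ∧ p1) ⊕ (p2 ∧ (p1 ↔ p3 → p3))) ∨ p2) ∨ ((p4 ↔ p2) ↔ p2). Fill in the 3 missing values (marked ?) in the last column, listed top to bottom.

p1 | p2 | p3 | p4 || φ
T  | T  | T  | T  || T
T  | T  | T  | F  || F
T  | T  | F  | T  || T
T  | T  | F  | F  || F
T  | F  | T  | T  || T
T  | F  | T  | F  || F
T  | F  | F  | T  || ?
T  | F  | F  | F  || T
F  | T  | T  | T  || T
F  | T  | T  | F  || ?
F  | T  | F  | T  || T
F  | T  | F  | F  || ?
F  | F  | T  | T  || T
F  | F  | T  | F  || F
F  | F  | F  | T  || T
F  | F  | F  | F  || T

T, F, F

Row p1=T, p2=F, p3=F, p4=T: ¬(p3 ∨ ¬¬(¬¬(p4 ∧ p1) ⊕ (p2 ∧ (p1 ↔ p3 → p3))) ∨ p2) = F, ((p4 ↔ p2) ↔ p2) = T, so the formula = T.
Row p1=F, p2=T, p3=T, p4=F: ¬(p3 ∨ ¬¬(¬¬(p4 ∧ p1) ⊕ (p2 ∧ (p1 ↔ p3 → p3))) ∨ p2) = F, ((p4 ↔ p2) ↔ p2) = F, so the formula = F.
Row p1=F, p2=T, p3=F, p4=F: ¬(p3 ∨ ¬¬(¬¬(p4 ∧ p1) ⊕ (p2 ∧ (p1 ↔ p3 → p3))) ∨ p2) = F, ((p4 ↔ p2) ↔ p2) = F, so the formula = F.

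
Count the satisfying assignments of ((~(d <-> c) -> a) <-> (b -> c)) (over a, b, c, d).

  a   |   b   |   c   |   d   ||   φ  
False | False | False | False ||  True
False | False | False |  True || False
False | False |  True | False || False
False | False |  True |  True ||  True
False |  True | False | False || False
False |  True | False |  True ||  True
False |  True |  True | False || False
False |  True |  True |  True ||  True
 True | False | False | False ||  True
 True | False | False |  True ||  True
 True | False |  True | False ||  True
 True | False |  True |  True ||  True
 True |  True | False | False || False
 True |  True | False |  True || False
 True |  True |  True | False ||  True
 True |  True |  True |  True ||  True
The formula is true on 10 of the 16 rows.

10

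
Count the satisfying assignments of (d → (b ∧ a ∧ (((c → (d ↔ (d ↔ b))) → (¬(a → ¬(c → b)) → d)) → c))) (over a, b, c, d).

a | b | c | d | (d ↔ b) | (d ↔ (d ↔ b)) | (c → (d ↔ (d ↔ b))) | (c → b) | ¬(c → b) | (a → ¬(c → b)) | ¬(a → ¬(c → b)) | (¬(a → ¬(c → b)) → d) | φ
- | - | - | - | ------- | ------------- | ------------------- | ------- | -------- | -------------- | --------------- | --------------------- | -
F | F | F | F |    T    |       F       |          T          |    T    |    F     |       T        |        F        |           T           | T
F | F | F | T |    F    |       F       |          T          |    T    |    F     |       T        |        F        |           T           | F
F | F | T | F |    T    |       F       |          F          |    F    |    T     |       T        |        F        |           T           | T
F | F | T | T |    F    |       F       |          F          |    F    |    T     |       T        |        F        |           T           | F
F | T | F | F |    F    |       T       |          T          |    T    |    F     |       T        |        F        |           T           | T
F | T | F | T |    T    |       T       |          T          |    T    |    F     |       T        |        F        |           T           | F
F | T | T | F |    F    |       T       |          T          |    T    |    F     |       T        |        F        |           T           | T
F | T | T | T |    T    |       T       |          T          |    T    |    F     |       T        |        F        |           T           | F
T | F | F | F |    T    |       F       |          T          |    T    |    F     |       F        |        T        |           F           | T
T | F | F | T |    F    |       F       |          T          |    T    |    F     |       F        |        T        |           T           | F
T | F | T | F |    T    |       F       |          F          |    F    |    T     |       T        |        F        |           T           | T
T | F | T | T |    F    |       F       |          F          |    F    |    T     |       T        |        F        |           T           | F
T | T | F | F |    F    |       T       |          T          |    T    |    F     |       F        |        T        |           F           | T
T | T | F | T |    T    |       T       |          T          |    T    |    F     |       F        |        T        |           T           | F
T | T | T | F |    F    |       T       |          T          |    T    |    F     |       F        |        T        |           F           | T
T | T | T | T |    T    |       T       |          T          |    T    |    F     |       F        |        T        |           T           | T
The formula is true on 9 of the 16 rows.

9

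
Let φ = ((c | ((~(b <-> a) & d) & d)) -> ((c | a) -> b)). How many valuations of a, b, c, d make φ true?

a  b  c  d     (b <-> a)  ~(b <-> a)  (~(b <-> a) & d)  ((~(b <-> a) & d) & d)  (c | ((~(b <-> a) & d) & d))  (c | a)  ((c | a) -> b)  φ
T  T  T  T         T          F              F                    F                          T                   T           T         T
T  T  T  F         T          F              F                    F                          T                   T           T         T
T  T  F  T         T          F              F                    F                          F                   T           T         T
T  T  F  F         T          F              F                    F                          F                   T           T         T
T  F  T  T         F          T              T                    T                          T                   T           F         F
T  F  T  F         F          T              F                    F                          T                   T           F         F
T  F  F  T         F          T              T                    T                          T                   T           F         F
T  F  F  F         F          T              F                    F                          F                   T           F         T
F  T  T  T         F          T              T                    T                          T                   T           T         T
F  T  T  F         F          T              F                    F                          T                   T           T         T
F  T  F  T         F          T              T                    T                          T                   F           T         T
F  T  F  F         F          T              F                    F                          F                   F           T         T
F  F  T  T         T          F              F                    F                          T                   T           F         F
F  F  T  F         T          F              F                    F                          T                   T           F         F
F  F  F  T         T          F              F                    F                          F                   F           T         T
F  F  F  F         T          F              F                    F                          F                   F           T         T
The formula is true on 11 of the 16 rows.

11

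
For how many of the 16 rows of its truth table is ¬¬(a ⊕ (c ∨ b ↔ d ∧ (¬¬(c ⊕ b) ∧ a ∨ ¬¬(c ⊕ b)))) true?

a | b | c | d | φ
- | - | - | - | -
T | T | T | T | T
T | T | T | F | T
T | T | F | T | F
T | T | F | F | T
T | F | T | T | F
T | F | T | F | T
T | F | F | T | F
T | F | F | F | F
F | T | T | T | F
F | T | T | F | F
F | T | F | T | T
F | T | F | F | F
F | F | T | T | T
F | F | T | F | F
F | F | F | T | T
F | F | F | F | T
The formula is true on 8 of the 16 rows.

8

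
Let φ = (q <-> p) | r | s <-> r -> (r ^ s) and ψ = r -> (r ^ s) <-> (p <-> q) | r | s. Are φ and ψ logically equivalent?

p | q | r | s || φ | ψ
1 | 1 | 1 | 1 || 0 | 0
1 | 1 | 1 | 0 || 1 | 1
1 | 1 | 0 | 1 || 1 | 1
1 | 1 | 0 | 0 || 1 | 1
1 | 0 | 1 | 1 || 0 | 0
1 | 0 | 1 | 0 || 1 | 1
1 | 0 | 0 | 1 || 1 | 1
1 | 0 | 0 | 0 || 0 | 0
0 | 1 | 1 | 1 || 0 | 0
0 | 1 | 1 | 0 || 1 | 1
0 | 1 | 0 | 1 || 1 | 1
0 | 1 | 0 | 0 || 0 | 0
0 | 0 | 1 | 1 || 0 | 0
0 | 0 | 1 | 0 || 1 | 1
0 | 0 | 0 | 1 || 1 | 1
0 | 0 | 0 | 0 || 1 | 1
The columns for φ and ψ agree on every row, so they are logically equivalent.

equivalent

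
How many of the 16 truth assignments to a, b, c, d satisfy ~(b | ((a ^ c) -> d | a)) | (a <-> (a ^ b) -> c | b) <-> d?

7

a  b  c  d     (a ^ c)  (d | a)  ((a ^ c) -> (d | a))  (b | ((a ^ c) -> (d | a)))  ~(b | ((a ^ c) -> (d | a)))  (a ^ b)  (c | b)  ((a ^ b) -> (c | b))  (a <-> ((a ^ b) -> (c | b)))  φ
F  F  F  F        F        F              T                        T                            F                  F        F              T                         F                T
F  F  F  T        F        T              T                        T                            F                  F        F              T                         F                F
F  F  T  F        T        F              F                        F                            T                  F        T              T                         F                F
F  F  T  T        T        T              T                        T                            F                  F        T              T                         F                F
F  T  F  F        F        F              T                        T                            F                  T        T              T                         F                T
F  T  F  T        F        T              T                        T                            F                  T        T              T                         F                F
F  T  T  F        T        F              F                        T                            F                  T        T              T                         F                T
F  T  T  T        T        T              T                        T                            F                  T        T              T                         F                F
T  F  F  F        T        T              T                        T                            F                  T        F              F                         F                T
T  F  F  T        T        T              T                        T                            F                  T        F              F                         F                F
T  F  T  F        F        T              T                        T                            F                  T        T              T                         T                F
T  F  T  T        F        T              T                        T                            F                  T        T              T                         T                T
T  T  F  F        T        T              T                        T                            F                  F        T              T                         T                F
T  T  F  T        T        T              T                        T                            F                  F        T              T                         T                T
T  T  T  F        F        T              T                        T                            F                  F        T              T                         T                F
T  T  T  T        F        T              T                        T                            F                  F        T              T                         T                T
The formula is true on 7 of the 16 rows.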